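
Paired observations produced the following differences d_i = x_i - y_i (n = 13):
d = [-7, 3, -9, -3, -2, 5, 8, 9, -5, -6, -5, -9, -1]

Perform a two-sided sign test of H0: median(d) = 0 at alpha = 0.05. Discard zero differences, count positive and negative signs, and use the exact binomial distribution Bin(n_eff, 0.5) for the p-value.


Step 1: Discard zero differences. Original n = 13; n_eff = number of nonzero differences = 13.
Nonzero differences (with sign): -7, +3, -9, -3, -2, +5, +8, +9, -5, -6, -5, -9, -1
Step 2: Count signs: positive = 4, negative = 9.
Step 3: Under H0: P(positive) = 0.5, so the number of positives S ~ Bin(13, 0.5).
Step 4: Two-sided exact p-value = sum of Bin(13,0.5) probabilities at or below the observed probability = 0.266846.
Step 5: alpha = 0.05. fail to reject H0.

n_eff = 13, pos = 4, neg = 9, p = 0.266846, fail to reject H0.


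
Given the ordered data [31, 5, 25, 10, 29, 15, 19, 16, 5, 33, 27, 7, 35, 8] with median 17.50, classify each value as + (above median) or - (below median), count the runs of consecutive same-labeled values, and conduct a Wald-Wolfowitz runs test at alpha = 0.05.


Step 1: Compute median = 17.50; label A = above, B = below.
Labels in order: ABABABABBAABAB  (n_A = 7, n_B = 7)
Step 2: Count runs R = 12.
Step 3: Under H0 (random ordering), E[R] = 2*n_A*n_B/(n_A+n_B) + 1 = 2*7*7/14 + 1 = 8.0000.
        Var[R] = 2*n_A*n_B*(2*n_A*n_B - n_A - n_B) / ((n_A+n_B)^2 * (n_A+n_B-1)) = 8232/2548 = 3.2308.
        SD[R] = 1.7974.
Step 4: Continuity-corrected z = (R - 0.5 - E[R]) / SD[R] = (12 - 0.5 - 8.0000) / 1.7974 = 1.9472.
Step 5: Two-sided p-value via normal approximation = 2*(1 - Phi(|z|)) = 0.051508.
Step 6: alpha = 0.05. fail to reject H0.

R = 12, z = 1.9472, p = 0.051508, fail to reject H0.


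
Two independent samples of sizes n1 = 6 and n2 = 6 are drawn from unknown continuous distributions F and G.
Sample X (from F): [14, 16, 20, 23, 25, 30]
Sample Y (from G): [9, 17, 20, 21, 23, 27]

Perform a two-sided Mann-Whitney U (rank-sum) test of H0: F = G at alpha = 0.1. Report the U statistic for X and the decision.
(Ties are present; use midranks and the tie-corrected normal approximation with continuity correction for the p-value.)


Step 1: Combine and sort all 12 observations; assign midranks.
sorted (value, group): (9,Y), (14,X), (16,X), (17,Y), (20,X), (20,Y), (21,Y), (23,X), (23,Y), (25,X), (27,Y), (30,X)
ranks: 9->1, 14->2, 16->3, 17->4, 20->5.5, 20->5.5, 21->7, 23->8.5, 23->8.5, 25->10, 27->11, 30->12
Step 2: Rank sum for X: R1 = 2 + 3 + 5.5 + 8.5 + 10 + 12 = 41.
Step 3: U_X = R1 - n1(n1+1)/2 = 41 - 6*7/2 = 41 - 21 = 20.
       U_Y = n1*n2 - U_X = 36 - 20 = 16.
Step 4: Ties are present, so use the tie-corrected normal approximation (with continuity correction) for the p-value.
Step 5: p-value = 0.809527; compare to alpha = 0.1. fail to reject H0.

U_X = 20, p = 0.809527, fail to reject H0 at alpha = 0.1.


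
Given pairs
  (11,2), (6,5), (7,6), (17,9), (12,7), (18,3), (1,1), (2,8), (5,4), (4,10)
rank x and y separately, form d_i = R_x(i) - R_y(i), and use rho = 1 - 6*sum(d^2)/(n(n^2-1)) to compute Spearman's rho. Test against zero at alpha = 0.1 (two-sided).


Step 1: Rank x and y separately (midranks; no ties here).
rank(x): 11->7, 6->5, 7->6, 17->9, 12->8, 18->10, 1->1, 2->2, 5->4, 4->3
rank(y): 2->2, 5->5, 6->6, 9->9, 7->7, 3->3, 1->1, 8->8, 4->4, 10->10
Step 2: d_i = R_x(i) - R_y(i); compute d_i^2.
  (7-2)^2=25, (5-5)^2=0, (6-6)^2=0, (9-9)^2=0, (8-7)^2=1, (10-3)^2=49, (1-1)^2=0, (2-8)^2=36, (4-4)^2=0, (3-10)^2=49
sum(d^2) = 160.
Step 3: rho = 1 - 6*160 / (10*(10^2 - 1)) = 1 - 960/990 = 0.030303.
Step 4: Under H0, t = rho * sqrt((n-2)/(1-rho^2)) = 0.0857 ~ t(8).
Step 5: Two-sided p-value from the t-distribution with 8 df = 0.933773.
Step 6: alpha = 0.1. fail to reject H0.

rho = 0.0303, p = 0.933773, fail to reject H0 at alpha = 0.1.


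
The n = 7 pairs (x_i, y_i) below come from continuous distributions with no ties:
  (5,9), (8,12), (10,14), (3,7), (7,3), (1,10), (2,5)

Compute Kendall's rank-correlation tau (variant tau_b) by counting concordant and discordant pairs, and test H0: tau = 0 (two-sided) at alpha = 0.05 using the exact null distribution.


Step 1: Enumerate the 21 unordered pairs (i,j) with i<j and classify each by sign(x_j-x_i) * sign(y_j-y_i).
  (1,2):dx=+3,dy=+3->C; (1,3):dx=+5,dy=+5->C; (1,4):dx=-2,dy=-2->C; (1,5):dx=+2,dy=-6->D
  (1,6):dx=-4,dy=+1->D; (1,7):dx=-3,dy=-4->C; (2,3):dx=+2,dy=+2->C; (2,4):dx=-5,dy=-5->C
  (2,5):dx=-1,dy=-9->C; (2,6):dx=-7,dy=-2->C; (2,7):dx=-6,dy=-7->C; (3,4):dx=-7,dy=-7->C
  (3,5):dx=-3,dy=-11->C; (3,6):dx=-9,dy=-4->C; (3,7):dx=-8,dy=-9->C; (4,5):dx=+4,dy=-4->D
  (4,6):dx=-2,dy=+3->D; (4,7):dx=-1,dy=-2->C; (5,6):dx=-6,dy=+7->D; (5,7):dx=-5,dy=+2->D
  (6,7):dx=+1,dy=-5->D
Step 2: C = 14, D = 7, total pairs = 21.
Step 3: tau = (C - D)/(n(n-1)/2) = (14 - 7)/21 = 0.333333.
Step 4: Exact two-sided p-value (enumerate n! = 5040 permutations of y under H0): p = 0.381349.
Step 5: alpha = 0.05. fail to reject H0.

tau_b = 0.3333 (C=14, D=7), p = 0.381349, fail to reject H0.


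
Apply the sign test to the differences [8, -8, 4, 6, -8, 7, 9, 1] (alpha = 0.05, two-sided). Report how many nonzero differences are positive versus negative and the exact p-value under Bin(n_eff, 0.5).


Step 1: Discard zero differences. Original n = 8; n_eff = number of nonzero differences = 8.
Nonzero differences (with sign): +8, -8, +4, +6, -8, +7, +9, +1
Step 2: Count signs: positive = 6, negative = 2.
Step 3: Under H0: P(positive) = 0.5, so the number of positives S ~ Bin(8, 0.5).
Step 4: Two-sided exact p-value = sum of Bin(8,0.5) probabilities at or below the observed probability = 0.289062.
Step 5: alpha = 0.05. fail to reject H0.

n_eff = 8, pos = 6, neg = 2, p = 0.289062, fail to reject H0.


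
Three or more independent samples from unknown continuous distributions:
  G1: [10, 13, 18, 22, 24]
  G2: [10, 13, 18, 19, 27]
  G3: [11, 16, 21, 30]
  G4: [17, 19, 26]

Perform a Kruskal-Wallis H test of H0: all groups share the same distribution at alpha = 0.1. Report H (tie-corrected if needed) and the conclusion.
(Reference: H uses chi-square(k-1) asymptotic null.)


Step 1: Combine all N = 17 observations and assign midranks.
sorted (value, group, rank): (10,G1,1.5), (10,G2,1.5), (11,G3,3), (13,G1,4.5), (13,G2,4.5), (16,G3,6), (17,G4,7), (18,G1,8.5), (18,G2,8.5), (19,G2,10.5), (19,G4,10.5), (21,G3,12), (22,G1,13), (24,G1,14), (26,G4,15), (27,G2,16), (30,G3,17)
Step 2: Sum ranks within each group.
R_1 = 41.5 (n_1 = 5)
R_2 = 41 (n_2 = 5)
R_3 = 38 (n_3 = 4)
R_4 = 32.5 (n_4 = 3)
Step 3: H = 12/(N(N+1)) * sum(R_i^2/n_i) - 3(N+1)
     = 12/(17*18) * (41.5^2/5 + 41^2/5 + 38^2/4 + 32.5^2/3) - 3*18
     = 0.039216 * 1393.73 - 54
     = 0.656209.
Step 4: Ties present; correction factor C = 1 - 24/(17^3 - 17) = 0.995098. Corrected H = 0.656209 / 0.995098 = 0.659442.
Step 5: Under H0, H ~ chi^2(3); p-value = 0.882700.
Step 6: alpha = 0.1. fail to reject H0.

H = 0.6594, df = 3, p = 0.882700, fail to reject H0.


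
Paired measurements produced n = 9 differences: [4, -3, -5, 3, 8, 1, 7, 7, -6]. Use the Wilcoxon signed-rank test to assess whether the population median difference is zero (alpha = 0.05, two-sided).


Step 1: Drop any zero differences (none here) and take |d_i|.
|d| = [4, 3, 5, 3, 8, 1, 7, 7, 6]
Step 2: Midrank |d_i| (ties get averaged ranks).
ranks: |4|->4, |3|->2.5, |5|->5, |3|->2.5, |8|->9, |1|->1, |7|->7.5, |7|->7.5, |6|->6
Step 3: Attach original signs; sum ranks with positive sign and with negative sign.
W+ = 4 + 2.5 + 9 + 1 + 7.5 + 7.5 = 31.5
W- = 2.5 + 5 + 6 = 13.5
(Check: W+ + W- = 45 should equal n(n+1)/2 = 45.)
Step 4: Test statistic W = min(W+, W-) = 13.5.
Step 5: Ties in |d|, so use the tie-corrected normal approximation.
        E[W] = n(n+1)/4 = 9*10/4 = 22.5.
        Tie groups: |d|=3 (t=2), |d|=7 (t=2); sum(t^3 - t) = 12.
        Var[W] = n(n+1)(2n+1)/24 - sum(t^3-t)/48 = 1710/24 - 12/48 = 71.
        z = (W - E[W]) / sqrt(Var[W]) = (13.5 - 22.5) / 8.4261 = -1.0681.
        Two-sided p = 2*Phi(z) = 0.285474.
Step 6: alpha = 0.05. fail to reject H0.

W+ = 31.5, W- = 13.5, W = min = 13.5, p = 0.285474, fail to reject H0.


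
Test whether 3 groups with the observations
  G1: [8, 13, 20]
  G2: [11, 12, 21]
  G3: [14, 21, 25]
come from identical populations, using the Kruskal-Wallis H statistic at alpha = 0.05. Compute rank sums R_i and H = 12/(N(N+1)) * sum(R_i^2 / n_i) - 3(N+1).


Step 1: Combine all N = 9 observations and assign midranks.
sorted (value, group, rank): (8,G1,1), (11,G2,2), (12,G2,3), (13,G1,4), (14,G3,5), (20,G1,6), (21,G2,7.5), (21,G3,7.5), (25,G3,9)
Step 2: Sum ranks within each group.
R_1 = 11 (n_1 = 3)
R_2 = 12.5 (n_2 = 3)
R_3 = 21.5 (n_3 = 3)
Step 3: H = 12/(N(N+1)) * sum(R_i^2/n_i) - 3(N+1)
     = 12/(9*10) * (11^2/3 + 12.5^2/3 + 21.5^2/3) - 3*10
     = 0.133333 * 246.5 - 30
     = 2.866667.
Step 4: Ties present; correction factor C = 1 - 6/(9^3 - 9) = 0.991667. Corrected H = 2.866667 / 0.991667 = 2.890756.
Step 5: Under H0, H ~ chi^2(2); p-value = 0.235657.
Step 6: alpha = 0.05. fail to reject H0.

H = 2.8908, df = 2, p = 0.235657, fail to reject H0.


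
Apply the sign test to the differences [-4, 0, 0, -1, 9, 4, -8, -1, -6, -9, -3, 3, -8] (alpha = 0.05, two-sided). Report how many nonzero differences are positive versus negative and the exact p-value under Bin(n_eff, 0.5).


Step 1: Discard zero differences. Original n = 13; n_eff = number of nonzero differences = 11.
Nonzero differences (with sign): -4, -1, +9, +4, -8, -1, -6, -9, -3, +3, -8
Step 2: Count signs: positive = 3, negative = 8.
Step 3: Under H0: P(positive) = 0.5, so the number of positives S ~ Bin(11, 0.5).
Step 4: Two-sided exact p-value = sum of Bin(11,0.5) probabilities at or below the observed probability = 0.226562.
Step 5: alpha = 0.05. fail to reject H0.

n_eff = 11, pos = 3, neg = 8, p = 0.226562, fail to reject H0.


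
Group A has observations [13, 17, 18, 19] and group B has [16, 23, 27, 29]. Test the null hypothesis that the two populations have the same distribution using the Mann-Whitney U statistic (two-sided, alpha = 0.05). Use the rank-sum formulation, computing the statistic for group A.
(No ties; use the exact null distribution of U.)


Step 1: Combine and sort all 8 observations; assign midranks.
sorted (value, group): (13,X), (16,Y), (17,X), (18,X), (19,X), (23,Y), (27,Y), (29,Y)
ranks: 13->1, 16->2, 17->3, 18->4, 19->5, 23->6, 27->7, 29->8
Step 2: Rank sum for X: R1 = 1 + 3 + 4 + 5 = 13.
Step 3: U_X = R1 - n1(n1+1)/2 = 13 - 4*5/2 = 13 - 10 = 3.
       U_Y = n1*n2 - U_X = 16 - 3 = 13.
Step 4: No ties, so the exact null distribution of U (based on enumerating the C(8,4) = 70 equally likely rank assignments) gives the two-sided p-value.
Step 5: p-value = 0.200000; compare to alpha = 0.05. fail to reject H0.

U_X = 3, p = 0.200000, fail to reject H0 at alpha = 0.05.


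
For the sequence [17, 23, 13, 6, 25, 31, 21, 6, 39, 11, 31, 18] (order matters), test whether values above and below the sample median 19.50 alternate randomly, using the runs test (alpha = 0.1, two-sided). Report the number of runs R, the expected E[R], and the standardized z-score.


Step 1: Compute median = 19.50; label A = above, B = below.
Labels in order: BABBAAABABAB  (n_A = 6, n_B = 6)
Step 2: Count runs R = 9.
Step 3: Under H0 (random ordering), E[R] = 2*n_A*n_B/(n_A+n_B) + 1 = 2*6*6/12 + 1 = 7.0000.
        Var[R] = 2*n_A*n_B*(2*n_A*n_B - n_A - n_B) / ((n_A+n_B)^2 * (n_A+n_B-1)) = 4320/1584 = 2.7273.
        SD[R] = 1.6514.
Step 4: Continuity-corrected z = (R - 0.5 - E[R]) / SD[R] = (9 - 0.5 - 7.0000) / 1.6514 = 0.9083.
Step 5: Two-sided p-value via normal approximation = 2*(1 - Phi(|z|)) = 0.363722.
Step 6: alpha = 0.1. fail to reject H0.

R = 9, z = 0.9083, p = 0.363722, fail to reject H0.


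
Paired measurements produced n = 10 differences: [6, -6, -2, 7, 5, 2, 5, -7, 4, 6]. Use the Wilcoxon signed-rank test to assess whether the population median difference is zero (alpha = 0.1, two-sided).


Step 1: Drop any zero differences (none here) and take |d_i|.
|d| = [6, 6, 2, 7, 5, 2, 5, 7, 4, 6]
Step 2: Midrank |d_i| (ties get averaged ranks).
ranks: |6|->7, |6|->7, |2|->1.5, |7|->9.5, |5|->4.5, |2|->1.5, |5|->4.5, |7|->9.5, |4|->3, |6|->7
Step 3: Attach original signs; sum ranks with positive sign and with negative sign.
W+ = 7 + 9.5 + 4.5 + 1.5 + 4.5 + 3 + 7 = 37
W- = 7 + 1.5 + 9.5 = 18
(Check: W+ + W- = 55 should equal n(n+1)/2 = 55.)
Step 4: Test statistic W = min(W+, W-) = 18.
Step 5: Ties in |d|, so use the tie-corrected normal approximation.
        E[W] = n(n+1)/4 = 10*11/4 = 27.5.
        Tie groups: |d|=2 (t=2), |d|=5 (t=2), |d|=6 (t=3), |d|=7 (t=2); sum(t^3 - t) = 42.
        Var[W] = n(n+1)(2n+1)/24 - sum(t^3-t)/48 = 2310/24 - 42/48 = 95.375.
        z = (W - E[W]) / sqrt(Var[W]) = (18 - 27.5) / 9.7660 = -0.9728.
        Two-sided p = 2*Phi(z) = 0.330672.
Step 6: alpha = 0.1. fail to reject H0.

W+ = 37, W- = 18, W = min = 18, p = 0.330672, fail to reject H0.


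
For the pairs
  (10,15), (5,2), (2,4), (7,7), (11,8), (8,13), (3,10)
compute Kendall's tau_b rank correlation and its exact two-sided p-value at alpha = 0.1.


Step 1: Enumerate the 21 unordered pairs (i,j) with i<j and classify each by sign(x_j-x_i) * sign(y_j-y_i).
  (1,2):dx=-5,dy=-13->C; (1,3):dx=-8,dy=-11->C; (1,4):dx=-3,dy=-8->C; (1,5):dx=+1,dy=-7->D
  (1,6):dx=-2,dy=-2->C; (1,7):dx=-7,dy=-5->C; (2,3):dx=-3,dy=+2->D; (2,4):dx=+2,dy=+5->C
  (2,5):dx=+6,dy=+6->C; (2,6):dx=+3,dy=+11->C; (2,7):dx=-2,dy=+8->D; (3,4):dx=+5,dy=+3->C
  (3,5):dx=+9,dy=+4->C; (3,6):dx=+6,dy=+9->C; (3,7):dx=+1,dy=+6->C; (4,5):dx=+4,dy=+1->C
  (4,6):dx=+1,dy=+6->C; (4,7):dx=-4,dy=+3->D; (5,6):dx=-3,dy=+5->D; (5,7):dx=-8,dy=+2->D
  (6,7):dx=-5,dy=-3->C
Step 2: C = 15, D = 6, total pairs = 21.
Step 3: tau = (C - D)/(n(n-1)/2) = (15 - 6)/21 = 0.428571.
Step 4: Exact two-sided p-value (enumerate n! = 5040 permutations of y under H0): p = 0.238889.
Step 5: alpha = 0.1. fail to reject H0.

tau_b = 0.4286 (C=15, D=6), p = 0.238889, fail to reject H0.


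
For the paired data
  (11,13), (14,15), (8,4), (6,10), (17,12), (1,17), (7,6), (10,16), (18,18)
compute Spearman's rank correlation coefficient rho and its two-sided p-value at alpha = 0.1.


Step 1: Rank x and y separately (midranks; no ties here).
rank(x): 11->6, 14->7, 8->4, 6->2, 17->8, 1->1, 7->3, 10->5, 18->9
rank(y): 13->5, 15->6, 4->1, 10->3, 12->4, 17->8, 6->2, 16->7, 18->9
Step 2: d_i = R_x(i) - R_y(i); compute d_i^2.
  (6-5)^2=1, (7-6)^2=1, (4-1)^2=9, (2-3)^2=1, (8-4)^2=16, (1-8)^2=49, (3-2)^2=1, (5-7)^2=4, (9-9)^2=0
sum(d^2) = 82.
Step 3: rho = 1 - 6*82 / (9*(9^2 - 1)) = 1 - 492/720 = 0.316667.
Step 4: Under H0, t = rho * sqrt((n-2)/(1-rho^2)) = 0.8833 ~ t(7).
Step 5: Two-sided p-value from the t-distribution with 7 df = 0.406397.
Step 6: alpha = 0.1. fail to reject H0.

rho = 0.3167, p = 0.406397, fail to reject H0 at alpha = 0.1.


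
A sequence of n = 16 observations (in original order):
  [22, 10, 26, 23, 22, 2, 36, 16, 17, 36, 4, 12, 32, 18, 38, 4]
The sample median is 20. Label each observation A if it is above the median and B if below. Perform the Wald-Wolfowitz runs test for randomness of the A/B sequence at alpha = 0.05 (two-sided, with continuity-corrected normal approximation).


Step 1: Compute median = 20; label A = above, B = below.
Labels in order: ABAAABABBABBABAB  (n_A = 8, n_B = 8)
Step 2: Count runs R = 12.
Step 3: Under H0 (random ordering), E[R] = 2*n_A*n_B/(n_A+n_B) + 1 = 2*8*8/16 + 1 = 9.0000.
        Var[R] = 2*n_A*n_B*(2*n_A*n_B - n_A - n_B) / ((n_A+n_B)^2 * (n_A+n_B-1)) = 14336/3840 = 3.7333.
        SD[R] = 1.9322.
Step 4: Continuity-corrected z = (R - 0.5 - E[R]) / SD[R] = (12 - 0.5 - 9.0000) / 1.9322 = 1.2939.
Step 5: Two-sided p-value via normal approximation = 2*(1 - Phi(|z|)) = 0.195709.
Step 6: alpha = 0.05. fail to reject H0.

R = 12, z = 1.2939, p = 0.195709, fail to reject H0.


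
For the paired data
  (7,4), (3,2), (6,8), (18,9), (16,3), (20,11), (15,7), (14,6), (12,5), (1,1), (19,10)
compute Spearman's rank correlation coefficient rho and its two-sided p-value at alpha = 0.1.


Step 1: Rank x and y separately (midranks; no ties here).
rank(x): 7->4, 3->2, 6->3, 18->9, 16->8, 20->11, 15->7, 14->6, 12->5, 1->1, 19->10
rank(y): 4->4, 2->2, 8->8, 9->9, 3->3, 11->11, 7->7, 6->6, 5->5, 1->1, 10->10
Step 2: d_i = R_x(i) - R_y(i); compute d_i^2.
  (4-4)^2=0, (2-2)^2=0, (3-8)^2=25, (9-9)^2=0, (8-3)^2=25, (11-11)^2=0, (7-7)^2=0, (6-6)^2=0, (5-5)^2=0, (1-1)^2=0, (10-10)^2=0
sum(d^2) = 50.
Step 3: rho = 1 - 6*50 / (11*(11^2 - 1)) = 1 - 300/1320 = 0.772727.
Step 4: Under H0, t = rho * sqrt((n-2)/(1-rho^2)) = 3.6522 ~ t(9).
Step 5: Two-sided p-value from the t-distribution with 9 df = 0.005299.
Step 6: alpha = 0.1. reject H0.

rho = 0.7727, p = 0.005299, reject H0 at alpha = 0.1.


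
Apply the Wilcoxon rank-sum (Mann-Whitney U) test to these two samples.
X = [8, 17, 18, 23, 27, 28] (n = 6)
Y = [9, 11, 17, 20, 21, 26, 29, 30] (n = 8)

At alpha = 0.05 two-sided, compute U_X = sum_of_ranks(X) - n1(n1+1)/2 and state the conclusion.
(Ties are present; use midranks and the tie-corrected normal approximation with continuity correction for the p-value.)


Step 1: Combine and sort all 14 observations; assign midranks.
sorted (value, group): (8,X), (9,Y), (11,Y), (17,X), (17,Y), (18,X), (20,Y), (21,Y), (23,X), (26,Y), (27,X), (28,X), (29,Y), (30,Y)
ranks: 8->1, 9->2, 11->3, 17->4.5, 17->4.5, 18->6, 20->7, 21->8, 23->9, 26->10, 27->11, 28->12, 29->13, 30->14
Step 2: Rank sum for X: R1 = 1 + 4.5 + 6 + 9 + 11 + 12 = 43.5.
Step 3: U_X = R1 - n1(n1+1)/2 = 43.5 - 6*7/2 = 43.5 - 21 = 22.5.
       U_Y = n1*n2 - U_X = 48 - 22.5 = 25.5.
Step 4: Ties are present, so use the tie-corrected normal approximation (with continuity correction) for the p-value.
Step 5: p-value = 0.897167; compare to alpha = 0.05. fail to reject H0.

U_X = 22.5, p = 0.897167, fail to reject H0 at alpha = 0.05.


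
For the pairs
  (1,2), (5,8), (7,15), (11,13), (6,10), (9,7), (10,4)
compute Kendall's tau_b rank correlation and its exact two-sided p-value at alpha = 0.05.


Step 1: Enumerate the 21 unordered pairs (i,j) with i<j and classify each by sign(x_j-x_i) * sign(y_j-y_i).
  (1,2):dx=+4,dy=+6->C; (1,3):dx=+6,dy=+13->C; (1,4):dx=+10,dy=+11->C; (1,5):dx=+5,dy=+8->C
  (1,6):dx=+8,dy=+5->C; (1,7):dx=+9,dy=+2->C; (2,3):dx=+2,dy=+7->C; (2,4):dx=+6,dy=+5->C
  (2,5):dx=+1,dy=+2->C; (2,6):dx=+4,dy=-1->D; (2,7):dx=+5,dy=-4->D; (3,4):dx=+4,dy=-2->D
  (3,5):dx=-1,dy=-5->C; (3,6):dx=+2,dy=-8->D; (3,7):dx=+3,dy=-11->D; (4,5):dx=-5,dy=-3->C
  (4,6):dx=-2,dy=-6->C; (4,7):dx=-1,dy=-9->C; (5,6):dx=+3,dy=-3->D; (5,7):dx=+4,dy=-6->D
  (6,7):dx=+1,dy=-3->D
Step 2: C = 13, D = 8, total pairs = 21.
Step 3: tau = (C - D)/(n(n-1)/2) = (13 - 8)/21 = 0.238095.
Step 4: Exact two-sided p-value (enumerate n! = 5040 permutations of y under H0): p = 0.561905.
Step 5: alpha = 0.05. fail to reject H0.

tau_b = 0.2381 (C=13, D=8), p = 0.561905, fail to reject H0.


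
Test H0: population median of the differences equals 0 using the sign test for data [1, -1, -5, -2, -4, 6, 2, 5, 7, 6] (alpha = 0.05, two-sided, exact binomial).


Step 1: Discard zero differences. Original n = 10; n_eff = number of nonzero differences = 10.
Nonzero differences (with sign): +1, -1, -5, -2, -4, +6, +2, +5, +7, +6
Step 2: Count signs: positive = 6, negative = 4.
Step 3: Under H0: P(positive) = 0.5, so the number of positives S ~ Bin(10, 0.5).
Step 4: Two-sided exact p-value = sum of Bin(10,0.5) probabilities at or below the observed probability = 0.753906.
Step 5: alpha = 0.05. fail to reject H0.

n_eff = 10, pos = 6, neg = 4, p = 0.753906, fail to reject H0.


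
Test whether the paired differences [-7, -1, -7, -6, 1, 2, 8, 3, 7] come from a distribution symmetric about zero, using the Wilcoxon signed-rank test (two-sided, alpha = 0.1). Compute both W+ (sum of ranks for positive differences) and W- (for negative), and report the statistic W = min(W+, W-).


Step 1: Drop any zero differences (none here) and take |d_i|.
|d| = [7, 1, 7, 6, 1, 2, 8, 3, 7]
Step 2: Midrank |d_i| (ties get averaged ranks).
ranks: |7|->7, |1|->1.5, |7|->7, |6|->5, |1|->1.5, |2|->3, |8|->9, |3|->4, |7|->7
Step 3: Attach original signs; sum ranks with positive sign and with negative sign.
W+ = 1.5 + 3 + 9 + 4 + 7 = 24.5
W- = 7 + 1.5 + 7 + 5 = 20.5
(Check: W+ + W- = 45 should equal n(n+1)/2 = 45.)
Step 4: Test statistic W = min(W+, W-) = 20.5.
Step 5: Ties in |d|, so use the tie-corrected normal approximation.
        E[W] = n(n+1)/4 = 9*10/4 = 22.5.
        Tie groups: |d|=1 (t=2), |d|=7 (t=3); sum(t^3 - t) = 30.
        Var[W] = n(n+1)(2n+1)/24 - sum(t^3-t)/48 = 1710/24 - 30/48 = 70.625.
        z = (W - E[W]) / sqrt(Var[W]) = (20.5 - 22.5) / 8.4039 = -0.2380.
        Two-sided p = 2*Phi(z) = 0.811892.
Step 6: alpha = 0.1. fail to reject H0.

W+ = 24.5, W- = 20.5, W = min = 20.5, p = 0.811892, fail to reject H0.


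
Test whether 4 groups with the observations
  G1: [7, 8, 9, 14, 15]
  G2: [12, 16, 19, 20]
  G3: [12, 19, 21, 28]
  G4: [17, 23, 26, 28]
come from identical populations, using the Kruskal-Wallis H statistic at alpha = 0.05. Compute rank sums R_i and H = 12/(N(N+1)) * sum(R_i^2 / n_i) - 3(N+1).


Step 1: Combine all N = 17 observations and assign midranks.
sorted (value, group, rank): (7,G1,1), (8,G1,2), (9,G1,3), (12,G2,4.5), (12,G3,4.5), (14,G1,6), (15,G1,7), (16,G2,8), (17,G4,9), (19,G2,10.5), (19,G3,10.5), (20,G2,12), (21,G3,13), (23,G4,14), (26,G4,15), (28,G3,16.5), (28,G4,16.5)
Step 2: Sum ranks within each group.
R_1 = 19 (n_1 = 5)
R_2 = 35 (n_2 = 4)
R_3 = 44.5 (n_3 = 4)
R_4 = 54.5 (n_4 = 4)
Step 3: H = 12/(N(N+1)) * sum(R_i^2/n_i) - 3(N+1)
     = 12/(17*18) * (19^2/5 + 35^2/4 + 44.5^2/4 + 54.5^2/4) - 3*18
     = 0.039216 * 1616.08 - 54
     = 9.375490.
Step 4: Ties present; correction factor C = 1 - 18/(17^3 - 17) = 0.996324. Corrected H = 9.375490 / 0.996324 = 9.410086.
Step 5: Under H0, H ~ chi^2(3); p-value = 0.024307.
Step 6: alpha = 0.05. reject H0.

H = 9.4101, df = 3, p = 0.024307, reject H0.


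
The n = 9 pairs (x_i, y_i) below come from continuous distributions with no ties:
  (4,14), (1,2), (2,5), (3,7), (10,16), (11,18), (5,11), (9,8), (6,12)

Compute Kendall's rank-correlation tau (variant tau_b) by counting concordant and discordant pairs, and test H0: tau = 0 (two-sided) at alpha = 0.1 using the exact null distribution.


Step 1: Enumerate the 36 unordered pairs (i,j) with i<j and classify each by sign(x_j-x_i) * sign(y_j-y_i).
  (1,2):dx=-3,dy=-12->C; (1,3):dx=-2,dy=-9->C; (1,4):dx=-1,dy=-7->C; (1,5):dx=+6,dy=+2->C
  (1,6):dx=+7,dy=+4->C; (1,7):dx=+1,dy=-3->D; (1,8):dx=+5,dy=-6->D; (1,9):dx=+2,dy=-2->D
  (2,3):dx=+1,dy=+3->C; (2,4):dx=+2,dy=+5->C; (2,5):dx=+9,dy=+14->C; (2,6):dx=+10,dy=+16->C
  (2,7):dx=+4,dy=+9->C; (2,8):dx=+8,dy=+6->C; (2,9):dx=+5,dy=+10->C; (3,4):dx=+1,dy=+2->C
  (3,5):dx=+8,dy=+11->C; (3,6):dx=+9,dy=+13->C; (3,7):dx=+3,dy=+6->C; (3,8):dx=+7,dy=+3->C
  (3,9):dx=+4,dy=+7->C; (4,5):dx=+7,dy=+9->C; (4,6):dx=+8,dy=+11->C; (4,7):dx=+2,dy=+4->C
  (4,8):dx=+6,dy=+1->C; (4,9):dx=+3,dy=+5->C; (5,6):dx=+1,dy=+2->C; (5,7):dx=-5,dy=-5->C
  (5,8):dx=-1,dy=-8->C; (5,9):dx=-4,dy=-4->C; (6,7):dx=-6,dy=-7->C; (6,8):dx=-2,dy=-10->C
  (6,9):dx=-5,dy=-6->C; (7,8):dx=+4,dy=-3->D; (7,9):dx=+1,dy=+1->C; (8,9):dx=-3,dy=+4->D
Step 2: C = 31, D = 5, total pairs = 36.
Step 3: tau = (C - D)/(n(n-1)/2) = (31 - 5)/36 = 0.722222.
Step 4: Exact two-sided p-value (enumerate n! = 362880 permutations of y under H0): p = 0.005886.
Step 5: alpha = 0.1. reject H0.

tau_b = 0.7222 (C=31, D=5), p = 0.005886, reject H0.


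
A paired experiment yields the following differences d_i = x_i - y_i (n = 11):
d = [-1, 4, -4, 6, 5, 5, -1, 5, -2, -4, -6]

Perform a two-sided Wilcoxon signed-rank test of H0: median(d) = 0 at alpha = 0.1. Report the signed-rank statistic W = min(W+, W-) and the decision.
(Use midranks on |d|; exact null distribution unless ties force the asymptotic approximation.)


Step 1: Drop any zero differences (none here) and take |d_i|.
|d| = [1, 4, 4, 6, 5, 5, 1, 5, 2, 4, 6]
Step 2: Midrank |d_i| (ties get averaged ranks).
ranks: |1|->1.5, |4|->5, |4|->5, |6|->10.5, |5|->8, |5|->8, |1|->1.5, |5|->8, |2|->3, |4|->5, |6|->10.5
Step 3: Attach original signs; sum ranks with positive sign and with negative sign.
W+ = 5 + 10.5 + 8 + 8 + 8 = 39.5
W- = 1.5 + 5 + 1.5 + 3 + 5 + 10.5 = 26.5
(Check: W+ + W- = 66 should equal n(n+1)/2 = 66.)
Step 4: Test statistic W = min(W+, W-) = 26.5.
Step 5: Ties in |d|, so use the tie-corrected normal approximation.
        E[W] = n(n+1)/4 = 11*12/4 = 33.
        Tie groups: |d|=1 (t=2), |d|=4 (t=3), |d|=5 (t=3), |d|=6 (t=2); sum(t^3 - t) = 60.
        Var[W] = n(n+1)(2n+1)/24 - sum(t^3-t)/48 = 3036/24 - 60/48 = 125.25.
        z = (W - E[W]) / sqrt(Var[W]) = (26.5 - 33) / 11.1915 = -0.5808.
        Two-sided p = 2*Phi(z) = 0.561377.
Step 6: alpha = 0.1. fail to reject H0.

W+ = 39.5, W- = 26.5, W = min = 26.5, p = 0.561377, fail to reject H0.


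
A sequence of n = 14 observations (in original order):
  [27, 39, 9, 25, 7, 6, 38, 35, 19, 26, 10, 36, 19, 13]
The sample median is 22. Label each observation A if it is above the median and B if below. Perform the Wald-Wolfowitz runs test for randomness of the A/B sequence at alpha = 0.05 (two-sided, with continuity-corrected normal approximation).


Step 1: Compute median = 22; label A = above, B = below.
Labels in order: AABABBAABABABB  (n_A = 7, n_B = 7)
Step 2: Count runs R = 10.
Step 3: Under H0 (random ordering), E[R] = 2*n_A*n_B/(n_A+n_B) + 1 = 2*7*7/14 + 1 = 8.0000.
        Var[R] = 2*n_A*n_B*(2*n_A*n_B - n_A - n_B) / ((n_A+n_B)^2 * (n_A+n_B-1)) = 8232/2548 = 3.2308.
        SD[R] = 1.7974.
Step 4: Continuity-corrected z = (R - 0.5 - E[R]) / SD[R] = (10 - 0.5 - 8.0000) / 1.7974 = 0.8345.
Step 5: Two-sided p-value via normal approximation = 2*(1 - Phi(|z|)) = 0.403986.
Step 6: alpha = 0.05. fail to reject H0.

R = 10, z = 0.8345, p = 0.403986, fail to reject H0.


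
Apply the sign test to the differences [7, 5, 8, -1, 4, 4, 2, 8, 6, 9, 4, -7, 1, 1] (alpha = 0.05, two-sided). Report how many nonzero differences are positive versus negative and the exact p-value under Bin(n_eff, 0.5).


Step 1: Discard zero differences. Original n = 14; n_eff = number of nonzero differences = 14.
Nonzero differences (with sign): +7, +5, +8, -1, +4, +4, +2, +8, +6, +9, +4, -7, +1, +1
Step 2: Count signs: positive = 12, negative = 2.
Step 3: Under H0: P(positive) = 0.5, so the number of positives S ~ Bin(14, 0.5).
Step 4: Two-sided exact p-value = sum of Bin(14,0.5) probabilities at or below the observed probability = 0.012939.
Step 5: alpha = 0.05. reject H0.

n_eff = 14, pos = 12, neg = 2, p = 0.012939, reject H0.


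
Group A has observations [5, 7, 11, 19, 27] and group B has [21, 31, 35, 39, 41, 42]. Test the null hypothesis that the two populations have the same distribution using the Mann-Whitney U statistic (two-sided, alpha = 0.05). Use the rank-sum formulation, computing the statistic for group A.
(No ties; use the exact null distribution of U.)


Step 1: Combine and sort all 11 observations; assign midranks.
sorted (value, group): (5,X), (7,X), (11,X), (19,X), (21,Y), (27,X), (31,Y), (35,Y), (39,Y), (41,Y), (42,Y)
ranks: 5->1, 7->2, 11->3, 19->4, 21->5, 27->6, 31->7, 35->8, 39->9, 41->10, 42->11
Step 2: Rank sum for X: R1 = 1 + 2 + 3 + 4 + 6 = 16.
Step 3: U_X = R1 - n1(n1+1)/2 = 16 - 5*6/2 = 16 - 15 = 1.
       U_Y = n1*n2 - U_X = 30 - 1 = 29.
Step 4: No ties, so the exact null distribution of U (based on enumerating the C(11,5) = 462 equally likely rank assignments) gives the two-sided p-value.
Step 5: p-value = 0.008658; compare to alpha = 0.05. reject H0.

U_X = 1, p = 0.008658, reject H0 at alpha = 0.05.


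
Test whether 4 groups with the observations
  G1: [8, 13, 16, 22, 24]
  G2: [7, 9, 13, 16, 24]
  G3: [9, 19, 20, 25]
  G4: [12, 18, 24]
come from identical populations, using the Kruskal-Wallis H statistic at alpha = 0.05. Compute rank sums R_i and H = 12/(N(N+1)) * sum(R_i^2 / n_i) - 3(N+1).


Step 1: Combine all N = 17 observations and assign midranks.
sorted (value, group, rank): (7,G2,1), (8,G1,2), (9,G2,3.5), (9,G3,3.5), (12,G4,5), (13,G1,6.5), (13,G2,6.5), (16,G1,8.5), (16,G2,8.5), (18,G4,10), (19,G3,11), (20,G3,12), (22,G1,13), (24,G1,15), (24,G2,15), (24,G4,15), (25,G3,17)
Step 2: Sum ranks within each group.
R_1 = 45 (n_1 = 5)
R_2 = 34.5 (n_2 = 5)
R_3 = 43.5 (n_3 = 4)
R_4 = 30 (n_4 = 3)
Step 3: H = 12/(N(N+1)) * sum(R_i^2/n_i) - 3(N+1)
     = 12/(17*18) * (45^2/5 + 34.5^2/5 + 43.5^2/4 + 30^2/3) - 3*18
     = 0.039216 * 1416.11 - 54
     = 1.533824.
Step 4: Ties present; correction factor C = 1 - 42/(17^3 - 17) = 0.991422. Corrected H = 1.533824 / 0.991422 = 1.547095.
Step 5: Under H0, H ~ chi^2(3); p-value = 0.671444.
Step 6: alpha = 0.05. fail to reject H0.

H = 1.5471, df = 3, p = 0.671444, fail to reject H0.


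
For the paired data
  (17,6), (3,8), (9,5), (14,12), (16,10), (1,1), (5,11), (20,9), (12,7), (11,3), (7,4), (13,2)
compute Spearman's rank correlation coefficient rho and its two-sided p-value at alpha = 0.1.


Step 1: Rank x and y separately (midranks; no ties here).
rank(x): 17->11, 3->2, 9->5, 14->9, 16->10, 1->1, 5->3, 20->12, 12->7, 11->6, 7->4, 13->8
rank(y): 6->6, 8->8, 5->5, 12->12, 10->10, 1->1, 11->11, 9->9, 7->7, 3->3, 4->4, 2->2
Step 2: d_i = R_x(i) - R_y(i); compute d_i^2.
  (11-6)^2=25, (2-8)^2=36, (5-5)^2=0, (9-12)^2=9, (10-10)^2=0, (1-1)^2=0, (3-11)^2=64, (12-9)^2=9, (7-7)^2=0, (6-3)^2=9, (4-4)^2=0, (8-2)^2=36
sum(d^2) = 188.
Step 3: rho = 1 - 6*188 / (12*(12^2 - 1)) = 1 - 1128/1716 = 0.342657.
Step 4: Under H0, t = rho * sqrt((n-2)/(1-rho^2)) = 1.1534 ~ t(10).
Step 5: Two-sided p-value from the t-distribution with 10 df = 0.275567.
Step 6: alpha = 0.1. fail to reject H0.

rho = 0.3427, p = 0.275567, fail to reject H0 at alpha = 0.1.


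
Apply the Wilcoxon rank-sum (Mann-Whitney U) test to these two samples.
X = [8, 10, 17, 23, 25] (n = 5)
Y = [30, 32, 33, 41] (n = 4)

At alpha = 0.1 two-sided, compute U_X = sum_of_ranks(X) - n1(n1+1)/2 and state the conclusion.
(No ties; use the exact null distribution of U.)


Step 1: Combine and sort all 9 observations; assign midranks.
sorted (value, group): (8,X), (10,X), (17,X), (23,X), (25,X), (30,Y), (32,Y), (33,Y), (41,Y)
ranks: 8->1, 10->2, 17->3, 23->4, 25->5, 30->6, 32->7, 33->8, 41->9
Step 2: Rank sum for X: R1 = 1 + 2 + 3 + 4 + 5 = 15.
Step 3: U_X = R1 - n1(n1+1)/2 = 15 - 5*6/2 = 15 - 15 = 0.
       U_Y = n1*n2 - U_X = 20 - 0 = 20.
Step 4: No ties, so the exact null distribution of U (based on enumerating the C(9,5) = 126 equally likely rank assignments) gives the two-sided p-value.
Step 5: p-value = 0.015873; compare to alpha = 0.1. reject H0.

U_X = 0, p = 0.015873, reject H0 at alpha = 0.1.


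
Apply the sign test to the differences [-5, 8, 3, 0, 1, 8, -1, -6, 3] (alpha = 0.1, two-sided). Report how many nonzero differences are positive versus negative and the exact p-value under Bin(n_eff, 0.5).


Step 1: Discard zero differences. Original n = 9; n_eff = number of nonzero differences = 8.
Nonzero differences (with sign): -5, +8, +3, +1, +8, -1, -6, +3
Step 2: Count signs: positive = 5, negative = 3.
Step 3: Under H0: P(positive) = 0.5, so the number of positives S ~ Bin(8, 0.5).
Step 4: Two-sided exact p-value = sum of Bin(8,0.5) probabilities at or below the observed probability = 0.726562.
Step 5: alpha = 0.1. fail to reject H0.

n_eff = 8, pos = 5, neg = 3, p = 0.726562, fail to reject H0.


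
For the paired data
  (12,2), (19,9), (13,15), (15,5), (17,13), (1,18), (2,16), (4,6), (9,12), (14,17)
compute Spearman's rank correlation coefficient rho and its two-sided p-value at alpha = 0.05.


Step 1: Rank x and y separately (midranks; no ties here).
rank(x): 12->5, 19->10, 13->6, 15->8, 17->9, 1->1, 2->2, 4->3, 9->4, 14->7
rank(y): 2->1, 9->4, 15->7, 5->2, 13->6, 18->10, 16->8, 6->3, 12->5, 17->9
Step 2: d_i = R_x(i) - R_y(i); compute d_i^2.
  (5-1)^2=16, (10-4)^2=36, (6-7)^2=1, (8-2)^2=36, (9-6)^2=9, (1-10)^2=81, (2-8)^2=36, (3-3)^2=0, (4-5)^2=1, (7-9)^2=4
sum(d^2) = 220.
Step 3: rho = 1 - 6*220 / (10*(10^2 - 1)) = 1 - 1320/990 = -0.333333.
Step 4: Under H0, t = rho * sqrt((n-2)/(1-rho^2)) = -1.0000 ~ t(8).
Step 5: Two-sided p-value from the t-distribution with 8 df = 0.346594.
Step 6: alpha = 0.05. fail to reject H0.

rho = -0.3333, p = 0.346594, fail to reject H0 at alpha = 0.05.


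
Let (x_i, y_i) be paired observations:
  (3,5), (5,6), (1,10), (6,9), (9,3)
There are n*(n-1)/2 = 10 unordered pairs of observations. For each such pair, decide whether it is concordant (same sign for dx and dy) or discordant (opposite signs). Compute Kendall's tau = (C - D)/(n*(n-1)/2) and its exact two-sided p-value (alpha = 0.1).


Step 1: Enumerate the 10 unordered pairs (i,j) with i<j and classify each by sign(x_j-x_i) * sign(y_j-y_i).
  (1,2):dx=+2,dy=+1->C; (1,3):dx=-2,dy=+5->D; (1,4):dx=+3,dy=+4->C; (1,5):dx=+6,dy=-2->D
  (2,3):dx=-4,dy=+4->D; (2,4):dx=+1,dy=+3->C; (2,5):dx=+4,dy=-3->D; (3,4):dx=+5,dy=-1->D
  (3,5):dx=+8,dy=-7->D; (4,5):dx=+3,dy=-6->D
Step 2: C = 3, D = 7, total pairs = 10.
Step 3: tau = (C - D)/(n(n-1)/2) = (3 - 7)/10 = -0.400000.
Step 4: Exact two-sided p-value (enumerate n! = 120 permutations of y under H0): p = 0.483333.
Step 5: alpha = 0.1. fail to reject H0.

tau_b = -0.4000 (C=3, D=7), p = 0.483333, fail to reject H0.


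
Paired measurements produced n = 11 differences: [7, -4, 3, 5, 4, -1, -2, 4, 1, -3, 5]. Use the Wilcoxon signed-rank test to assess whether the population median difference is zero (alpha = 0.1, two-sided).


Step 1: Drop any zero differences (none here) and take |d_i|.
|d| = [7, 4, 3, 5, 4, 1, 2, 4, 1, 3, 5]
Step 2: Midrank |d_i| (ties get averaged ranks).
ranks: |7|->11, |4|->7, |3|->4.5, |5|->9.5, |4|->7, |1|->1.5, |2|->3, |4|->7, |1|->1.5, |3|->4.5, |5|->9.5
Step 3: Attach original signs; sum ranks with positive sign and with negative sign.
W+ = 11 + 4.5 + 9.5 + 7 + 7 + 1.5 + 9.5 = 50
W- = 7 + 1.5 + 3 + 4.5 = 16
(Check: W+ + W- = 66 should equal n(n+1)/2 = 66.)
Step 4: Test statistic W = min(W+, W-) = 16.
Step 5: Ties in |d|, so use the tie-corrected normal approximation.
        E[W] = n(n+1)/4 = 11*12/4 = 33.
        Tie groups: |d|=1 (t=2), |d|=3 (t=2), |d|=4 (t=3), |d|=5 (t=2); sum(t^3 - t) = 42.
        Var[W] = n(n+1)(2n+1)/24 - sum(t^3-t)/48 = 3036/24 - 42/48 = 125.625.
        z = (W - E[W]) / sqrt(Var[W]) = (16 - 33) / 11.2083 = -1.5167.
        Two-sided p = 2*Phi(z) = 0.129333.
Step 6: alpha = 0.1. fail to reject H0.

W+ = 50, W- = 16, W = min = 16, p = 0.129333, fail to reject H0.


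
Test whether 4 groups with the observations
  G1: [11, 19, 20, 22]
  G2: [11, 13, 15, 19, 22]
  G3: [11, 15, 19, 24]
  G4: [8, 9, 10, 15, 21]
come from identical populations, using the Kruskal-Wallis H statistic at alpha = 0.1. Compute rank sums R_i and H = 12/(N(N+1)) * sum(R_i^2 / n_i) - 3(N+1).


Step 1: Combine all N = 18 observations and assign midranks.
sorted (value, group, rank): (8,G4,1), (9,G4,2), (10,G4,3), (11,G1,5), (11,G2,5), (11,G3,5), (13,G2,7), (15,G2,9), (15,G3,9), (15,G4,9), (19,G1,12), (19,G2,12), (19,G3,12), (20,G1,14), (21,G4,15), (22,G1,16.5), (22,G2,16.5), (24,G3,18)
Step 2: Sum ranks within each group.
R_1 = 47.5 (n_1 = 4)
R_2 = 49.5 (n_2 = 5)
R_3 = 44 (n_3 = 4)
R_4 = 30 (n_4 = 5)
Step 3: H = 12/(N(N+1)) * sum(R_i^2/n_i) - 3(N+1)
     = 12/(18*19) * (47.5^2/4 + 49.5^2/5 + 44^2/4 + 30^2/5) - 3*19
     = 0.035088 * 1718.11 - 57
     = 3.284649.
Step 4: Ties present; correction factor C = 1 - 78/(18^3 - 18) = 0.986584. Corrected H = 3.284649 / 0.986584 = 3.329315.
Step 5: Under H0, H ~ chi^2(3); p-value = 0.343583.
Step 6: alpha = 0.1. fail to reject H0.

H = 3.3293, df = 3, p = 0.343583, fail to reject H0.


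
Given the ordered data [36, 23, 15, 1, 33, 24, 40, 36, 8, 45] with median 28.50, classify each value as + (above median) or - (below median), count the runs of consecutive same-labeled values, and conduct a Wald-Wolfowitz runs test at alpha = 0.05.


Step 1: Compute median = 28.50; label A = above, B = below.
Labels in order: ABBBABAABA  (n_A = 5, n_B = 5)
Step 2: Count runs R = 7.
Step 3: Under H0 (random ordering), E[R] = 2*n_A*n_B/(n_A+n_B) + 1 = 2*5*5/10 + 1 = 6.0000.
        Var[R] = 2*n_A*n_B*(2*n_A*n_B - n_A - n_B) / ((n_A+n_B)^2 * (n_A+n_B-1)) = 2000/900 = 2.2222.
        SD[R] = 1.4907.
Step 4: Continuity-corrected z = (R - 0.5 - E[R]) / SD[R] = (7 - 0.5 - 6.0000) / 1.4907 = 0.3354.
Step 5: Two-sided p-value via normal approximation = 2*(1 - Phi(|z|)) = 0.737316.
Step 6: alpha = 0.05. fail to reject H0.

R = 7, z = 0.3354, p = 0.737316, fail to reject H0.


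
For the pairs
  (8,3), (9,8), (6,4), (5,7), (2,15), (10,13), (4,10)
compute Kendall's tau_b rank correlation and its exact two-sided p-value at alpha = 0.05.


Step 1: Enumerate the 21 unordered pairs (i,j) with i<j and classify each by sign(x_j-x_i) * sign(y_j-y_i).
  (1,2):dx=+1,dy=+5->C; (1,3):dx=-2,dy=+1->D; (1,4):dx=-3,dy=+4->D; (1,5):dx=-6,dy=+12->D
  (1,6):dx=+2,dy=+10->C; (1,7):dx=-4,dy=+7->D; (2,3):dx=-3,dy=-4->C; (2,4):dx=-4,dy=-1->C
  (2,5):dx=-7,dy=+7->D; (2,6):dx=+1,dy=+5->C; (2,7):dx=-5,dy=+2->D; (3,4):dx=-1,dy=+3->D
  (3,5):dx=-4,dy=+11->D; (3,6):dx=+4,dy=+9->C; (3,7):dx=-2,dy=+6->D; (4,5):dx=-3,dy=+8->D
  (4,6):dx=+5,dy=+6->C; (4,7):dx=-1,dy=+3->D; (5,6):dx=+8,dy=-2->D; (5,7):dx=+2,dy=-5->D
  (6,7):dx=-6,dy=-3->C
Step 2: C = 8, D = 13, total pairs = 21.
Step 3: tau = (C - D)/(n(n-1)/2) = (8 - 13)/21 = -0.238095.
Step 4: Exact two-sided p-value (enumerate n! = 5040 permutations of y under H0): p = 0.561905.
Step 5: alpha = 0.05. fail to reject H0.

tau_b = -0.2381 (C=8, D=13), p = 0.561905, fail to reject H0.


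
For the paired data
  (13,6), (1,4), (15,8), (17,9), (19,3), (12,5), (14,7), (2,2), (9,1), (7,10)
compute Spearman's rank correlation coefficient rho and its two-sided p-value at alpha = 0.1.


Step 1: Rank x and y separately (midranks; no ties here).
rank(x): 13->6, 1->1, 15->8, 17->9, 19->10, 12->5, 14->7, 2->2, 9->4, 7->3
rank(y): 6->6, 4->4, 8->8, 9->9, 3->3, 5->5, 7->7, 2->2, 1->1, 10->10
Step 2: d_i = R_x(i) - R_y(i); compute d_i^2.
  (6-6)^2=0, (1-4)^2=9, (8-8)^2=0, (9-9)^2=0, (10-3)^2=49, (5-5)^2=0, (7-7)^2=0, (2-2)^2=0, (4-1)^2=9, (3-10)^2=49
sum(d^2) = 116.
Step 3: rho = 1 - 6*116 / (10*(10^2 - 1)) = 1 - 696/990 = 0.296970.
Step 4: Under H0, t = rho * sqrt((n-2)/(1-rho^2)) = 0.8796 ~ t(8).
Step 5: Two-sided p-value from the t-distribution with 8 df = 0.404702.
Step 6: alpha = 0.1. fail to reject H0.

rho = 0.2970, p = 0.404702, fail to reject H0 at alpha = 0.1.


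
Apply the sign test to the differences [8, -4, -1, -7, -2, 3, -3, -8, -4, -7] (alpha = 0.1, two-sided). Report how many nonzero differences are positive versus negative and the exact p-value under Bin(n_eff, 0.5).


Step 1: Discard zero differences. Original n = 10; n_eff = number of nonzero differences = 10.
Nonzero differences (with sign): +8, -4, -1, -7, -2, +3, -3, -8, -4, -7
Step 2: Count signs: positive = 2, negative = 8.
Step 3: Under H0: P(positive) = 0.5, so the number of positives S ~ Bin(10, 0.5).
Step 4: Two-sided exact p-value = sum of Bin(10,0.5) probabilities at or below the observed probability = 0.109375.
Step 5: alpha = 0.1. fail to reject H0.

n_eff = 10, pos = 2, neg = 8, p = 0.109375, fail to reject H0.


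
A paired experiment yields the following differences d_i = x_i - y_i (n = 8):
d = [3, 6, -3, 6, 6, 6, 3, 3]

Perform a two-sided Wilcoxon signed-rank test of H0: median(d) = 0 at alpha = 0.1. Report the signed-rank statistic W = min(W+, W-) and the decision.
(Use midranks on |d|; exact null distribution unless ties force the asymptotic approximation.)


Step 1: Drop any zero differences (none here) and take |d_i|.
|d| = [3, 6, 3, 6, 6, 6, 3, 3]
Step 2: Midrank |d_i| (ties get averaged ranks).
ranks: |3|->2.5, |6|->6.5, |3|->2.5, |6|->6.5, |6|->6.5, |6|->6.5, |3|->2.5, |3|->2.5
Step 3: Attach original signs; sum ranks with positive sign and with negative sign.
W+ = 2.5 + 6.5 + 6.5 + 6.5 + 6.5 + 2.5 + 2.5 = 33.5
W- = 2.5 = 2.5
(Check: W+ + W- = 36 should equal n(n+1)/2 = 36.)
Step 4: Test statistic W = min(W+, W-) = 2.5.
Step 5: Ties in |d|, so use the tie-corrected normal approximation.
        E[W] = n(n+1)/4 = 8*9/4 = 18.
        Tie groups: |d|=3 (t=4), |d|=6 (t=4); sum(t^3 - t) = 120.
        Var[W] = n(n+1)(2n+1)/24 - sum(t^3-t)/48 = 1224/24 - 120/48 = 48.5.
        z = (W - E[W]) / sqrt(Var[W]) = (2.5 - 18) / 6.9642 = -2.2257.
        Two-sided p = 2*Phi(z) = 0.026036.
Step 6: alpha = 0.1. reject H0.

W+ = 33.5, W- = 2.5, W = min = 2.5, p = 0.026036, reject H0.
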